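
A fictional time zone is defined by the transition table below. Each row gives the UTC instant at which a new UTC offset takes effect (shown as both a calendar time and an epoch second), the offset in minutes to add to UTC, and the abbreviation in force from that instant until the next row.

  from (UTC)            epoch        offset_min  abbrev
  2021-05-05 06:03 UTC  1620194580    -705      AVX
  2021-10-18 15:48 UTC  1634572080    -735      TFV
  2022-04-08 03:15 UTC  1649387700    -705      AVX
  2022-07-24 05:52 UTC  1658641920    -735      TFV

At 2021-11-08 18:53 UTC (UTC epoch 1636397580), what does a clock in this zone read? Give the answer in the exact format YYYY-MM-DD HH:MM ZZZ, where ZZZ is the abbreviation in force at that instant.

2021-11-08 06:38 TFV

Query: 2021-11-08 18:53 UTC
Rule 2/4 (TFV, -12:15): 2021-10-18 15:48 UTC ≤ query < 2022-04-08 03:15 UTC
18·60 + 53 - 735 = 398 min
398 = 0·1440 + 398; 398 = 6·60 + 38 → 06:38, same day
→ 2021-11-08 06:38 TFV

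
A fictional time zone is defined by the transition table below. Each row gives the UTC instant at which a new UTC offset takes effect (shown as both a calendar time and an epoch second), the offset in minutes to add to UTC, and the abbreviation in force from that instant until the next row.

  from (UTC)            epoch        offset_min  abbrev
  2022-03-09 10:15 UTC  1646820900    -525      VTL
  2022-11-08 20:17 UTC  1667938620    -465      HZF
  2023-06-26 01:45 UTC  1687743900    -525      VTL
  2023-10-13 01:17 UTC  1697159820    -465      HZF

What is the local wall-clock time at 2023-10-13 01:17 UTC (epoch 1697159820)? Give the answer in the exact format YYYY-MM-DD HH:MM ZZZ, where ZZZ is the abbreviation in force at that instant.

Query: 2023-10-13 01:17 UTC
Rule 4/4 (HZF, -07:45): 2023-10-13 01:17 UTC ≤ query < +∞
1·60 + 17 - 465 = -388 min
-388 = -1·1440 + 1052; 1052 = 17·60 + 32 → 17:32, 2023-10-13 - 1 day = 2023-10-12
→ 2023-10-12 17:32 HZF

2023-10-12 17:32 HZF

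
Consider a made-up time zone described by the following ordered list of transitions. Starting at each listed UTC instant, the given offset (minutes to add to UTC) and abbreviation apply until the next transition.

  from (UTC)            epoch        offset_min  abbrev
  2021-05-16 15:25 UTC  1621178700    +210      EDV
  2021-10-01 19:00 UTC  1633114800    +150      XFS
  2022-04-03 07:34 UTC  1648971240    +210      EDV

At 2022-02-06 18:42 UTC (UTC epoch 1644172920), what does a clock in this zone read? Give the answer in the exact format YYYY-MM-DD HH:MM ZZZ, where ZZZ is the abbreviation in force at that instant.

Query: 2022-02-06 18:42 UTC
Rule 2/3 (XFS, +02:30): 2021-10-01 19:00 UTC ≤ query < 2022-04-03 07:34 UTC
18·60 + 42 + 150 = 1272 min
1272 = 0·1440 + 1272; 1272 = 21·60 + 12 → 21:12, same day
→ 2022-02-06 21:12 XFS

2022-02-06 21:12 XFS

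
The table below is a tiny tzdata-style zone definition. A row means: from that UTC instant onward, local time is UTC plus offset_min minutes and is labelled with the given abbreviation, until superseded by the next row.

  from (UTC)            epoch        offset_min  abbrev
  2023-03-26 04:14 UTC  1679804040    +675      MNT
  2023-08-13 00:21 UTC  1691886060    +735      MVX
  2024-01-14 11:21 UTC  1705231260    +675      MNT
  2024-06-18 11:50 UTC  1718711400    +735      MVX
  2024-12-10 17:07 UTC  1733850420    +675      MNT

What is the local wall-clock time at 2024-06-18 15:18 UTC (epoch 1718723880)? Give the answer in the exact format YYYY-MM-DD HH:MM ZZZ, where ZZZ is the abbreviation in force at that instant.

2024-06-19 03:33 MVX

Query: 2024-06-18 15:18 UTC
Rule 4/5 (MVX, +12:15): 2024-06-18 11:50 UTC ≤ query < 2024-12-10 17:07 UTC
15·60 + 18 + 735 = 1653 min
1653 = 1·1440 + 213; 213 = 3·60 + 33 → 03:33, 2024-06-18 + 1 day = 2024-06-19
→ 2024-06-19 03:33 MVX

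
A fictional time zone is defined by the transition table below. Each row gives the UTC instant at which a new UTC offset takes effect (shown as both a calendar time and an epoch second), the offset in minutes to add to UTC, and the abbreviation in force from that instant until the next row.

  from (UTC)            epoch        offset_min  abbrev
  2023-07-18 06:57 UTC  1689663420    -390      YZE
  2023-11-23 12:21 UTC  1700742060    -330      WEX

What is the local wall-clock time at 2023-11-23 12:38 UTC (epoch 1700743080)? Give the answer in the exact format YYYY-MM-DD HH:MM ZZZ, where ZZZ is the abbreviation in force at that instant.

Query: 2023-11-23 12:38 UTC
Rule 2/2 (WEX, -05:30): 2023-11-23 12:21 UTC ≤ query < +∞
12·60 + 38 - 330 = 428 min
428 = 0·1440 + 428; 428 = 7·60 + 8 → 07:08, same day
→ 2023-11-23 07:08 WEX

2023-11-23 07:08 WEX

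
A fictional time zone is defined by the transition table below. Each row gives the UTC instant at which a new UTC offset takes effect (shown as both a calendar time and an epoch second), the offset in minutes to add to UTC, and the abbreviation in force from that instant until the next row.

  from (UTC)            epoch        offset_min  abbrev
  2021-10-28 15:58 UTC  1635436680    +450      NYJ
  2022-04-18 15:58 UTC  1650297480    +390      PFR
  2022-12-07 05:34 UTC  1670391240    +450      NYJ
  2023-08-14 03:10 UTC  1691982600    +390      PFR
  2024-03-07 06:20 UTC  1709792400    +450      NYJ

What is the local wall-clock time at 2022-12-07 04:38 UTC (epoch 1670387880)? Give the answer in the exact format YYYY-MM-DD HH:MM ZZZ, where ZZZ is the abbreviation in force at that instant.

Query: 2022-12-07 04:38 UTC
Rule 2/5 (PFR, +06:30): 2022-04-18 15:58 UTC ≤ query < 2022-12-07 05:34 UTC
4·60 + 38 + 390 = 668 min
668 = 0·1440 + 668; 668 = 11·60 + 8 → 11:08, same day
→ 2022-12-07 11:08 PFR

2022-12-07 11:08 PFR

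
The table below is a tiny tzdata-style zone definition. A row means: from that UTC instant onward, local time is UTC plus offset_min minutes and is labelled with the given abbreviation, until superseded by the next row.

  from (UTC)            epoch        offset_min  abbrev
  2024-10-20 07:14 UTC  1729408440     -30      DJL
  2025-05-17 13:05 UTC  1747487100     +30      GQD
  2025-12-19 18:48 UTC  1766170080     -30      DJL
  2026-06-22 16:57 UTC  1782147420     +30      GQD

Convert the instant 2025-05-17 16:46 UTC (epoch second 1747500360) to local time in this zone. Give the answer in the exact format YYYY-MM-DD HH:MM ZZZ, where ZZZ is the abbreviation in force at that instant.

2025-05-17 17:16 GQD

Query: 2025-05-17 16:46 UTC
Rule 2/4 (GQD, +00:30): 2025-05-17 13:05 UTC ≤ query < 2025-12-19 18:48 UTC
16·60 + 46 + 30 = 1036 min
1036 = 0·1440 + 1036; 1036 = 17·60 + 16 → 17:16, same day
→ 2025-05-17 17:16 GQD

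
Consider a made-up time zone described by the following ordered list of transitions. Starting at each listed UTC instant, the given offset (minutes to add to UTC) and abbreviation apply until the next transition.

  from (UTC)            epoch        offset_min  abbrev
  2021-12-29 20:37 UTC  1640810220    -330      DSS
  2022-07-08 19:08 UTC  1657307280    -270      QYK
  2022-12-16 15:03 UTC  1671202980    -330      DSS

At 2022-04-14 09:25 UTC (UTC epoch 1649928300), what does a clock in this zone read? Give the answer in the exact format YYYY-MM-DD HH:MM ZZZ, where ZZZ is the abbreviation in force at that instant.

Query: 2022-04-14 09:25 UTC
Rule 1/3 (DSS, -05:30): 2021-12-29 20:37 UTC ≤ query < 2022-07-08 19:08 UTC
9·60 + 25 - 330 = 235 min
235 = 0·1440 + 235; 235 = 3·60 + 55 → 03:55, same day
→ 2022-04-14 03:55 DSS

2022-04-14 03:55 DSS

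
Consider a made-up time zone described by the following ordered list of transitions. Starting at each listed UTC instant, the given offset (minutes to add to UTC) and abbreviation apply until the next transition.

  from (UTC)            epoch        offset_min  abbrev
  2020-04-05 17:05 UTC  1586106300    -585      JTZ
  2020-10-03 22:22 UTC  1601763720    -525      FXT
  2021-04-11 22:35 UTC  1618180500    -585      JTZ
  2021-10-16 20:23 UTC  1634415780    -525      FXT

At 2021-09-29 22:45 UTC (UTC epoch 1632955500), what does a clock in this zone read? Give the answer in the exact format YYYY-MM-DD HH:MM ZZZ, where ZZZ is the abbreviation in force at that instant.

Query: 2021-09-29 22:45 UTC
Rule 3/4 (JTZ, -09:45): 2021-04-11 22:35 UTC ≤ query < 2021-10-16 20:23 UTC
22·60 + 45 - 585 = 780 min
780 = 0·1440 + 780; 780 = 13·60 + 0 → 13:00, same day
→ 2021-09-29 13:00 JTZ

2021-09-29 13:00 JTZ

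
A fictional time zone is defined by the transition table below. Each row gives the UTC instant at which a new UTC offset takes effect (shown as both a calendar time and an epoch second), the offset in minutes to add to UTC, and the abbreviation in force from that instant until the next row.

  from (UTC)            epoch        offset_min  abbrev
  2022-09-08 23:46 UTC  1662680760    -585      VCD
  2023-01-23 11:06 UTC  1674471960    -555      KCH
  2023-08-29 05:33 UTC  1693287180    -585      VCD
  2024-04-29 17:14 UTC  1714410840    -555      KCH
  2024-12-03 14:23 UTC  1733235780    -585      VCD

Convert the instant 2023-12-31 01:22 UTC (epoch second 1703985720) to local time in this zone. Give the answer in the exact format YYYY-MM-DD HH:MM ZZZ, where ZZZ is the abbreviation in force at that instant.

2023-12-30 15:37 VCD

Query: 2023-12-31 01:22 UTC
Rule 3/5 (VCD, -09:45): 2023-08-29 05:33 UTC ≤ query < 2024-04-29 17:14 UTC
1·60 + 22 - 585 = -503 min
-503 = -1·1440 + 937; 937 = 15·60 + 37 → 15:37, 2023-12-31 - 1 day = 2023-12-30
→ 2023-12-30 15:37 VCD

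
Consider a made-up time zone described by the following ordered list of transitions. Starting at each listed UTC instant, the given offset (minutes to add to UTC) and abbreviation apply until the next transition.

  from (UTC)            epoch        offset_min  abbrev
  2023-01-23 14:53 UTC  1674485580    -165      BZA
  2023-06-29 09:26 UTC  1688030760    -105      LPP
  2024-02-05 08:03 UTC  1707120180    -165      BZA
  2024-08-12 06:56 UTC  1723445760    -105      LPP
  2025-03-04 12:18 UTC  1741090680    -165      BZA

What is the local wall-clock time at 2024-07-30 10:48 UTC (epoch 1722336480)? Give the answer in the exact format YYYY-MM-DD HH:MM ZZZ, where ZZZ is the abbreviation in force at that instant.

2024-07-30 08:03 BZA

Query: 2024-07-30 10:48 UTC
Rule 3/5 (BZA, -02:45): 2024-02-05 08:03 UTC ≤ query < 2024-08-12 06:56 UTC
10·60 + 48 - 165 = 483 min
483 = 0·1440 + 483; 483 = 8·60 + 3 → 08:03, same day
→ 2024-07-30 08:03 BZA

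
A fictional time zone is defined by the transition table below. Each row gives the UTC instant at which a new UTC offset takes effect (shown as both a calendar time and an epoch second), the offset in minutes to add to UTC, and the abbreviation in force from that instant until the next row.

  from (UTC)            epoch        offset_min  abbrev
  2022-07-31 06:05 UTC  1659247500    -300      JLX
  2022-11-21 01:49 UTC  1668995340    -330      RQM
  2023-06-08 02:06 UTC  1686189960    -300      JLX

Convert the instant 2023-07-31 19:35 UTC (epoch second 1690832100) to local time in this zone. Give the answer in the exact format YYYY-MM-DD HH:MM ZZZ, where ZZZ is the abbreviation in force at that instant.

2023-07-31 14:35 JLX

Query: 2023-07-31 19:35 UTC
Rule 3/3 (JLX, -05:00): 2023-06-08 02:06 UTC ≤ query < +∞
19·60 + 35 - 300 = 875 min
875 = 0·1440 + 875; 875 = 14·60 + 35 → 14:35, same day
→ 2023-07-31 14:35 JLX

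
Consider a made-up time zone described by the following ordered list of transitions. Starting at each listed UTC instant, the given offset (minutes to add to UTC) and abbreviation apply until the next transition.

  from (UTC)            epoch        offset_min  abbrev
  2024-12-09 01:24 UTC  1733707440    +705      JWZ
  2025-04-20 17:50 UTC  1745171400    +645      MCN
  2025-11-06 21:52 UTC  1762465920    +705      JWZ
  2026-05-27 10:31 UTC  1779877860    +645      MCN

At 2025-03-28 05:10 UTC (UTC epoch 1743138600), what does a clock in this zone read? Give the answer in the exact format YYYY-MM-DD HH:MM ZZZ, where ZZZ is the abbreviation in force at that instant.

2025-03-28 16:55 JWZ

Query: 2025-03-28 05:10 UTC
Rule 1/4 (JWZ, +11:45): 2024-12-09 01:24 UTC ≤ query < 2025-04-20 17:50 UTC
5·60 + 10 + 705 = 1015 min
1015 = 0·1440 + 1015; 1015 = 16·60 + 55 → 16:55, same day
→ 2025-03-28 16:55 JWZ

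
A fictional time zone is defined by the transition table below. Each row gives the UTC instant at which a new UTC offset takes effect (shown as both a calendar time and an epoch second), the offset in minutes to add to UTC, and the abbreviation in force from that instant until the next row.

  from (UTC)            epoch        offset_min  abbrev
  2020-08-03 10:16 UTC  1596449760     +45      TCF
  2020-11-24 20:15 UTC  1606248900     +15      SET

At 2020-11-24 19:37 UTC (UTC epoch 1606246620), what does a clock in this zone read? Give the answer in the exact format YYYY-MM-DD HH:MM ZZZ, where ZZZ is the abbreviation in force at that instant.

Query: 2020-11-24 19:37 UTC
Rule 1/2 (TCF, +00:45): 2020-08-03 10:16 UTC ≤ query < 2020-11-24 20:15 UTC
19·60 + 37 + 45 = 1222 min
1222 = 0·1440 + 1222; 1222 = 20·60 + 22 → 20:22, same day
→ 2020-11-24 20:22 TCF

2020-11-24 20:22 TCF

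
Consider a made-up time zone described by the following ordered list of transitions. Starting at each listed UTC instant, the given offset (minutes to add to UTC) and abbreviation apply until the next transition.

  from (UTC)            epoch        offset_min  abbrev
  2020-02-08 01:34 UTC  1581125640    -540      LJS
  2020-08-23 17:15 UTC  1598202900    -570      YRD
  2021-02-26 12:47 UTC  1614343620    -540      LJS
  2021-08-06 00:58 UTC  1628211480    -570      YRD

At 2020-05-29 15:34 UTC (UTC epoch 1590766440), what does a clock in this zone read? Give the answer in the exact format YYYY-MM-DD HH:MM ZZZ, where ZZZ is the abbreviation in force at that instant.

Query: 2020-05-29 15:34 UTC
Rule 1/4 (LJS, -09:00): 2020-02-08 01:34 UTC ≤ query < 2020-08-23 17:15 UTC
15·60 + 34 - 540 = 394 min
394 = 0·1440 + 394; 394 = 6·60 + 34 → 06:34, same day
→ 2020-05-29 06:34 LJS

2020-05-29 06:34 LJS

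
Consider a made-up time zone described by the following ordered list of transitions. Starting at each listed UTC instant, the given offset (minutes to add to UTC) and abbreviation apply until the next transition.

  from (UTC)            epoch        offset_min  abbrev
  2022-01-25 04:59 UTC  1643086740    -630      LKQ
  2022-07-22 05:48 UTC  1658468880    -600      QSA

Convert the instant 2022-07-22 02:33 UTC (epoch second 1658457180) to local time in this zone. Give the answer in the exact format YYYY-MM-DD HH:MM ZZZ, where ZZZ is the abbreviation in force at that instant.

2022-07-21 16:03 LKQ

Query: 2022-07-22 02:33 UTC
Rule 1/2 (LKQ, -10:30): 2022-01-25 04:59 UTC ≤ query < 2022-07-22 05:48 UTC
2·60 + 33 - 630 = -477 min
-477 = -1·1440 + 963; 963 = 16·60 + 3 → 16:03, 2022-07-22 - 1 day = 2022-07-21
→ 2022-07-21 16:03 LKQ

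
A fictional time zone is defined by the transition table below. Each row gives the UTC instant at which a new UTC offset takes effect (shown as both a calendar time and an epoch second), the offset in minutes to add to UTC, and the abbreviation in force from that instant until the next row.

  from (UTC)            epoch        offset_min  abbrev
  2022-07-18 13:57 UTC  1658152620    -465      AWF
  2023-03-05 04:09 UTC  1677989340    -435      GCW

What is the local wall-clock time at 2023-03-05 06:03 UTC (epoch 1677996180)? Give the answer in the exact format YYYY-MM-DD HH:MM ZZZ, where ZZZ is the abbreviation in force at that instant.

2023-03-04 22:48 GCW

Query: 2023-03-05 06:03 UTC
Rule 2/2 (GCW, -07:15): 2023-03-05 04:09 UTC ≤ query < +∞
6·60 + 3 - 435 = -72 min
-72 = -1·1440 + 1368; 1368 = 22·60 + 48 → 22:48, 2023-03-05 - 1 day = 2023-03-04
→ 2023-03-04 22:48 GCW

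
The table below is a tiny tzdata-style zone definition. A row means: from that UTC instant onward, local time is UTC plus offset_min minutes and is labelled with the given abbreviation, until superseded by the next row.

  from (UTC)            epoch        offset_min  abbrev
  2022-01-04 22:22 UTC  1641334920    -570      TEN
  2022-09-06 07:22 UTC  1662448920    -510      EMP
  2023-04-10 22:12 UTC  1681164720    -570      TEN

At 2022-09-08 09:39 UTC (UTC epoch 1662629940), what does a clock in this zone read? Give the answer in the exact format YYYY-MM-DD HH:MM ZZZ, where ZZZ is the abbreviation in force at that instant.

2022-09-08 01:09 EMP

Query: 2022-09-08 09:39 UTC
Rule 2/3 (EMP, -08:30): 2022-09-06 07:22 UTC ≤ query < 2023-04-10 22:12 UTC
9·60 + 39 - 510 = 69 min
69 = 0·1440 + 69; 69 = 1·60 + 9 → 01:09, same day
→ 2022-09-08 01:09 EMP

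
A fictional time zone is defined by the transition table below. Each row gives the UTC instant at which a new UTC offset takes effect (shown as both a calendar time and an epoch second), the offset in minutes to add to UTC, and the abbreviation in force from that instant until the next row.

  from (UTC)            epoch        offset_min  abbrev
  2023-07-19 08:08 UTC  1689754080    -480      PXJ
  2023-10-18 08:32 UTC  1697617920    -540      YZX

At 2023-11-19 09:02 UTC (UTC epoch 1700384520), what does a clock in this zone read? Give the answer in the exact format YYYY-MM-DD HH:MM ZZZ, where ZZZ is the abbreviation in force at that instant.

2023-11-19 00:02 YZX

Query: 2023-11-19 09:02 UTC
Rule 2/2 (YZX, -09:00): 2023-10-18 08:32 UTC ≤ query < +∞
9·60 + 2 - 540 = 2 min
2 = 0·1440 + 2; 2 = 0·60 + 2 → 00:02, same day
→ 2023-11-19 00:02 YZX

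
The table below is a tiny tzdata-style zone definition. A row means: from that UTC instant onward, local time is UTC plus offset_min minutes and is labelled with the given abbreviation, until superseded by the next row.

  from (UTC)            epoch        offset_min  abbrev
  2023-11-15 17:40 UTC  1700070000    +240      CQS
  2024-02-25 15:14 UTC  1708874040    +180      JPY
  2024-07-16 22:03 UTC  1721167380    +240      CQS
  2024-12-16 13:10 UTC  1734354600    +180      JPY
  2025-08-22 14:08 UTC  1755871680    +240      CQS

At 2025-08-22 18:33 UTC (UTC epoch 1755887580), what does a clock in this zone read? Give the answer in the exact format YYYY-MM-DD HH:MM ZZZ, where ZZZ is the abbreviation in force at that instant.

2025-08-22 22:33 CQS

Query: 2025-08-22 18:33 UTC
Rule 5/5 (CQS, +04:00): 2025-08-22 14:08 UTC ≤ query < +∞
18·60 + 33 + 240 = 1353 min
1353 = 0·1440 + 1353; 1353 = 22·60 + 33 → 22:33, same day
→ 2025-08-22 22:33 CQS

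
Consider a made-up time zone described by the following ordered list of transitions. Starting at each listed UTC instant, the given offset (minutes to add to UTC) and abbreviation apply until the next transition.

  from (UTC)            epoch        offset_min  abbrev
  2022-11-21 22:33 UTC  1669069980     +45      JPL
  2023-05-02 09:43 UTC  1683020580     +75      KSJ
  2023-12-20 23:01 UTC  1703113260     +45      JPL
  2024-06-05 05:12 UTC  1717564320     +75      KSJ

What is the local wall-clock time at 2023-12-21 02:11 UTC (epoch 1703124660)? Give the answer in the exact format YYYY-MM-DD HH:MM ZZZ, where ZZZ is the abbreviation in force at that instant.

2023-12-21 02:56 JPL

Query: 2023-12-21 02:11 UTC
Rule 3/4 (JPL, +00:45): 2023-12-20 23:01 UTC ≤ query < 2024-06-05 05:12 UTC
2·60 + 11 + 45 = 176 min
176 = 0·1440 + 176; 176 = 2·60 + 56 → 02:56, same day
→ 2023-12-21 02:56 JPL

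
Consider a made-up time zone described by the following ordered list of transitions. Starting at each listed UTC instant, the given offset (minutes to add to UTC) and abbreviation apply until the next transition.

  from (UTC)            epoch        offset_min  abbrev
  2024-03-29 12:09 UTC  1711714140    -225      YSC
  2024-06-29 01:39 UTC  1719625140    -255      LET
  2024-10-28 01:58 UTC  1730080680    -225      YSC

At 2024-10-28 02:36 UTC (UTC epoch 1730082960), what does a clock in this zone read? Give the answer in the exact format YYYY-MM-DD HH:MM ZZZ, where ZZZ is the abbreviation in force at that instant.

Query: 2024-10-28 02:36 UTC
Rule 3/3 (YSC, -03:45): 2024-10-28 01:58 UTC ≤ query < +∞
2·60 + 36 - 225 = -69 min
-69 = -1·1440 + 1371; 1371 = 22·60 + 51 → 22:51, 2024-10-28 - 1 day = 2024-10-27
→ 2024-10-27 22:51 YSC

2024-10-27 22:51 YSC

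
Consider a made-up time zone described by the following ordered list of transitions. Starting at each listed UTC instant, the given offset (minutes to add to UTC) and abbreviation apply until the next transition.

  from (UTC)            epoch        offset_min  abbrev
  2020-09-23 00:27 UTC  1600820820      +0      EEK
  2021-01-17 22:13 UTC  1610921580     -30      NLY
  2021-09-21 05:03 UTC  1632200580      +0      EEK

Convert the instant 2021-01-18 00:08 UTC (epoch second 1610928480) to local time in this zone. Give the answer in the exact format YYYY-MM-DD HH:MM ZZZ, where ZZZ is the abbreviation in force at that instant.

2021-01-17 23:38 NLY

Query: 2021-01-18 00:08 UTC
Rule 2/3 (NLY, -00:30): 2021-01-17 22:13 UTC ≤ query < 2021-09-21 05:03 UTC
0·60 + 8 - 30 = -22 min
-22 = -1·1440 + 1418; 1418 = 23·60 + 38 → 23:38, 2021-01-18 - 1 day = 2021-01-17
→ 2021-01-17 23:38 NLY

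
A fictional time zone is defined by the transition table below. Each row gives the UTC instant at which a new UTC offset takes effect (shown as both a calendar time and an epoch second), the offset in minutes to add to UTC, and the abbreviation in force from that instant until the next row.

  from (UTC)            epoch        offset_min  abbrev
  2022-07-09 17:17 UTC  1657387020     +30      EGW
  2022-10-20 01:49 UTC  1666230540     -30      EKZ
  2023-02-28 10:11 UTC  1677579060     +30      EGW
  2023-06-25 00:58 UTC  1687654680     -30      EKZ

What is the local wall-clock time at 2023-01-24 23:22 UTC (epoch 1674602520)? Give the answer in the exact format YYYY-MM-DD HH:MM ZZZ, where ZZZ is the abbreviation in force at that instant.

Query: 2023-01-24 23:22 UTC
Rule 2/4 (EKZ, -00:30): 2022-10-20 01:49 UTC ≤ query < 2023-02-28 10:11 UTC
23·60 + 22 - 30 = 1372 min
1372 = 0·1440 + 1372; 1372 = 22·60 + 52 → 22:52, same day
→ 2023-01-24 22:52 EKZ

2023-01-24 22:52 EKZ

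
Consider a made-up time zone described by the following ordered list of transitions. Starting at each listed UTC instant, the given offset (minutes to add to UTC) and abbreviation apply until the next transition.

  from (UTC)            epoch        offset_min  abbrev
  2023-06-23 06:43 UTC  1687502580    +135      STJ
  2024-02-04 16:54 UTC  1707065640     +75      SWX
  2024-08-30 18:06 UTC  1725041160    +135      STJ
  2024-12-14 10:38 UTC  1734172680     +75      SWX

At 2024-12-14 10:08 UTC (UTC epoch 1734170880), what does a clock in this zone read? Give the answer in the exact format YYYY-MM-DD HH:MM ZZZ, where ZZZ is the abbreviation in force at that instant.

Query: 2024-12-14 10:08 UTC
Rule 3/4 (STJ, +02:15): 2024-08-30 18:06 UTC ≤ query < 2024-12-14 10:38 UTC
10·60 + 8 + 135 = 743 min
743 = 0·1440 + 743; 743 = 12·60 + 23 → 12:23, same day
→ 2024-12-14 12:23 STJ

2024-12-14 12:23 STJ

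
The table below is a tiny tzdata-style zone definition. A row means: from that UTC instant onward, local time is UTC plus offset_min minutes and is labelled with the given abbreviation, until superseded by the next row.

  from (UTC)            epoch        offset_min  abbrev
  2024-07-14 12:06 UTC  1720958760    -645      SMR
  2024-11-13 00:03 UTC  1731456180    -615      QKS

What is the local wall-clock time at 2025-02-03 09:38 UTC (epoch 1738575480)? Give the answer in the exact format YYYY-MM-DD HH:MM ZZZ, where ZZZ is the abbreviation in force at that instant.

Query: 2025-02-03 09:38 UTC
Rule 2/2 (QKS, -10:15): 2024-11-13 00:03 UTC ≤ query < +∞
9·60 + 38 - 615 = -37 min
-37 = -1·1440 + 1403; 1403 = 23·60 + 23 → 23:23, 2025-02-03 - 1 day = 2025-02-02
→ 2025-02-02 23:23 QKS

2025-02-02 23:23 QKS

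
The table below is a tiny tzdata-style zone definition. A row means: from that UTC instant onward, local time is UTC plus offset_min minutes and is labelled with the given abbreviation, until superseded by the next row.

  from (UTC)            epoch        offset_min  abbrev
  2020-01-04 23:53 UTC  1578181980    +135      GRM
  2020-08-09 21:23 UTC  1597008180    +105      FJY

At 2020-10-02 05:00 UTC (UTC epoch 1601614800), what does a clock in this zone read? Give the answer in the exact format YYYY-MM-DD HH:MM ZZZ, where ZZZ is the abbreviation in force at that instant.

Query: 2020-10-02 05:00 UTC
Rule 2/2 (FJY, +01:45): 2020-08-09 21:23 UTC ≤ query < +∞
5·60 + 0 + 105 = 405 min
405 = 0·1440 + 405; 405 = 6·60 + 45 → 06:45, same day
→ 2020-10-02 06:45 FJY

2020-10-02 06:45 FJY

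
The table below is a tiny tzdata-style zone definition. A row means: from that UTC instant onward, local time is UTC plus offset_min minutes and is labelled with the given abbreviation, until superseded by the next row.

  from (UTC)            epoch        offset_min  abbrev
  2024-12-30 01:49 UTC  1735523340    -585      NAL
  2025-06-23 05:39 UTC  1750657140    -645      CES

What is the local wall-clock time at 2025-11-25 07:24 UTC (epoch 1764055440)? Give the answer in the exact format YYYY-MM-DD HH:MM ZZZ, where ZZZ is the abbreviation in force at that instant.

2025-11-24 20:39 CES

Query: 2025-11-25 07:24 UTC
Rule 2/2 (CES, -10:45): 2025-06-23 05:39 UTC ≤ query < +∞
7·60 + 24 - 645 = -201 min
-201 = -1·1440 + 1239; 1239 = 20·60 + 39 → 20:39, 2025-11-25 - 1 day = 2025-11-24
→ 2025-11-24 20:39 CES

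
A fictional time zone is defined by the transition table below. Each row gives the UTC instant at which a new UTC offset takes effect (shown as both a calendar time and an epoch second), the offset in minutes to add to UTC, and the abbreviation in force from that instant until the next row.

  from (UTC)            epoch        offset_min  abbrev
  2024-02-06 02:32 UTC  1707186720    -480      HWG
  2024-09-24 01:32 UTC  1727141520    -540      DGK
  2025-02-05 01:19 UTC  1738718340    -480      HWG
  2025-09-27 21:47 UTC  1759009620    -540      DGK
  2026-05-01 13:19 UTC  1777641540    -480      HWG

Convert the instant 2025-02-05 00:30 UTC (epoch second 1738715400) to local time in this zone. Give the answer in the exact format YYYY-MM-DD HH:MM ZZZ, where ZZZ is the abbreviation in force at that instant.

Query: 2025-02-05 00:30 UTC
Rule 2/5 (DGK, -09:00): 2024-09-24 01:32 UTC ≤ query < 2025-02-05 01:19 UTC
0·60 + 30 - 540 = -510 min
-510 = -1·1440 + 930; 930 = 15·60 + 30 → 15:30, 2025-02-05 - 1 day = 2025-02-04
→ 2025-02-04 15:30 DGK

2025-02-04 15:30 DGK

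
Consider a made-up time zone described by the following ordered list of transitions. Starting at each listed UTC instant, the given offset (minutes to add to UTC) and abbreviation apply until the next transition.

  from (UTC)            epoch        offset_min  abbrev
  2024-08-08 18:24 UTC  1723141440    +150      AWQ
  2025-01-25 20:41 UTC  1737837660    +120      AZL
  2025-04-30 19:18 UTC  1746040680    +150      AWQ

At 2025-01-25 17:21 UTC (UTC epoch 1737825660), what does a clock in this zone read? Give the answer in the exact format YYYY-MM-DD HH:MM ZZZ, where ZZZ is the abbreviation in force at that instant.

Query: 2025-01-25 17:21 UTC
Rule 1/3 (AWQ, +02:30): 2024-08-08 18:24 UTC ≤ query < 2025-01-25 20:41 UTC
17·60 + 21 + 150 = 1191 min
1191 = 0·1440 + 1191; 1191 = 19·60 + 51 → 19:51, same day
→ 2025-01-25 19:51 AWQ

2025-01-25 19:51 AWQ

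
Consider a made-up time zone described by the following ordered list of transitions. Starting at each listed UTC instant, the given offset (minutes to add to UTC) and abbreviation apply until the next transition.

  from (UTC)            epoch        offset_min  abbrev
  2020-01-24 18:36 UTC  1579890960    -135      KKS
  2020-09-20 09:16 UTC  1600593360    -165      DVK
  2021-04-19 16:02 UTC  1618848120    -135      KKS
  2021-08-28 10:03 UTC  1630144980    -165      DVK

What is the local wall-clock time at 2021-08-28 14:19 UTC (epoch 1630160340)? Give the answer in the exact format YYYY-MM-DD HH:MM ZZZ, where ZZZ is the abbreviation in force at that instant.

Query: 2021-08-28 14:19 UTC
Rule 4/4 (DVK, -02:45): 2021-08-28 10:03 UTC ≤ query < +∞
14·60 + 19 - 165 = 694 min
694 = 0·1440 + 694; 694 = 11·60 + 34 → 11:34, same day
→ 2021-08-28 11:34 DVK

2021-08-28 11:34 DVK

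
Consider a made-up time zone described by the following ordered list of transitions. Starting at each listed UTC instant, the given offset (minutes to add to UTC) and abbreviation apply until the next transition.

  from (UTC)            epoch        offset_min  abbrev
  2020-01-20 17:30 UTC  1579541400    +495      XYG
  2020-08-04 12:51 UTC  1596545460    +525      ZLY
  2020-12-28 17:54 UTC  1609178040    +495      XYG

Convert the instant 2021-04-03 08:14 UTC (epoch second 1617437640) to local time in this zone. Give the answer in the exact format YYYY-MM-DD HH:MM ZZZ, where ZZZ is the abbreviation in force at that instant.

Query: 2021-04-03 08:14 UTC
Rule 3/3 (XYG, +08:15): 2020-12-28 17:54 UTC ≤ query < +∞
8·60 + 14 + 495 = 989 min
989 = 0·1440 + 989; 989 = 16·60 + 29 → 16:29, same day
→ 2021-04-03 16:29 XYG

2021-04-03 16:29 XYG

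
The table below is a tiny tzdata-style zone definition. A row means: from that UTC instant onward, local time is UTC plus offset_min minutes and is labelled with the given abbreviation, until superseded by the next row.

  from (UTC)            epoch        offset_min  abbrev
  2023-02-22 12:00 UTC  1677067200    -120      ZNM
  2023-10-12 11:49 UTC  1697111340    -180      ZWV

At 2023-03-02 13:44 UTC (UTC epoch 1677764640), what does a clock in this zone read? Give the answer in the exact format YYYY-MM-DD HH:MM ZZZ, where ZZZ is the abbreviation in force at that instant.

2023-03-02 11:44 ZNM

Query: 2023-03-02 13:44 UTC
Rule 1/2 (ZNM, -02:00): 2023-02-22 12:00 UTC ≤ query < 2023-10-12 11:49 UTC
13·60 + 44 - 120 = 704 min
704 = 0·1440 + 704; 704 = 11·60 + 44 → 11:44, same day
→ 2023-03-02 11:44 ZNM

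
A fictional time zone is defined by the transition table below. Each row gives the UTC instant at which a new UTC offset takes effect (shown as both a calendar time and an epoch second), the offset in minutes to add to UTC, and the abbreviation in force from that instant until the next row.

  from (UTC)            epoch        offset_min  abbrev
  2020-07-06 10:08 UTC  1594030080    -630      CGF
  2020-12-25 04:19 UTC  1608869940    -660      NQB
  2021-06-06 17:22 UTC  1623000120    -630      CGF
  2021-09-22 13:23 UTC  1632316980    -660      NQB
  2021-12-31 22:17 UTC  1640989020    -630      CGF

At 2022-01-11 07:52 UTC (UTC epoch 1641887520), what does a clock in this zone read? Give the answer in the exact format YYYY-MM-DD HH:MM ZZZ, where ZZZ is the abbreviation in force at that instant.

Query: 2022-01-11 07:52 UTC
Rule 5/5 (CGF, -10:30): 2021-12-31 22:17 UTC ≤ query < +∞
7·60 + 52 - 630 = -158 min
-158 = -1·1440 + 1282; 1282 = 21·60 + 22 → 21:22, 2022-01-11 - 1 day = 2022-01-10
→ 2022-01-10 21:22 CGF

2022-01-10 21:22 CGF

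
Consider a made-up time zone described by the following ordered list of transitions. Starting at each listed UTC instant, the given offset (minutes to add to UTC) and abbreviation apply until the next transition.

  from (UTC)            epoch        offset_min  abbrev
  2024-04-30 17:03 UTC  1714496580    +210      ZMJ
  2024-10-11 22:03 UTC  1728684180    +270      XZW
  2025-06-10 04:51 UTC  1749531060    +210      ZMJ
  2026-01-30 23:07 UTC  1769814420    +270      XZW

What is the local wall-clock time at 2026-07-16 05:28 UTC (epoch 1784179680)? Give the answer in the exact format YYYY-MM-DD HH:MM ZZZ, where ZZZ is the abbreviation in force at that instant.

Query: 2026-07-16 05:28 UTC
Rule 4/4 (XZW, +04:30): 2026-01-30 23:07 UTC ≤ query < +∞
5·60 + 28 + 270 = 598 min
598 = 0·1440 + 598; 598 = 9·60 + 58 → 09:58, same day
→ 2026-07-16 09:58 XZW

2026-07-16 09:58 XZW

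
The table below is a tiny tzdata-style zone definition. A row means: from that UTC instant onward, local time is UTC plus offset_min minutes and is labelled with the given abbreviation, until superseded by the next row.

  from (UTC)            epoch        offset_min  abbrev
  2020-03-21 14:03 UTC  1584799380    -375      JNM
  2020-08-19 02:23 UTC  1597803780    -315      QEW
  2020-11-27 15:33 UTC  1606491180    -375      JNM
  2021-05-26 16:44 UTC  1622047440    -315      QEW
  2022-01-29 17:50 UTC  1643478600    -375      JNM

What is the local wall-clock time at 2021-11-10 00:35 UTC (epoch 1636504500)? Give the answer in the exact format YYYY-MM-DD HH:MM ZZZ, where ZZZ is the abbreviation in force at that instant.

Query: 2021-11-10 00:35 UTC
Rule 4/5 (QEW, -05:15): 2021-05-26 16:44 UTC ≤ query < 2022-01-29 17:50 UTC
0·60 + 35 - 315 = -280 min
-280 = -1·1440 + 1160; 1160 = 19·60 + 20 → 19:20, 2021-11-10 - 1 day = 2021-11-09
→ 2021-11-09 19:20 QEW

2021-11-09 19:20 QEW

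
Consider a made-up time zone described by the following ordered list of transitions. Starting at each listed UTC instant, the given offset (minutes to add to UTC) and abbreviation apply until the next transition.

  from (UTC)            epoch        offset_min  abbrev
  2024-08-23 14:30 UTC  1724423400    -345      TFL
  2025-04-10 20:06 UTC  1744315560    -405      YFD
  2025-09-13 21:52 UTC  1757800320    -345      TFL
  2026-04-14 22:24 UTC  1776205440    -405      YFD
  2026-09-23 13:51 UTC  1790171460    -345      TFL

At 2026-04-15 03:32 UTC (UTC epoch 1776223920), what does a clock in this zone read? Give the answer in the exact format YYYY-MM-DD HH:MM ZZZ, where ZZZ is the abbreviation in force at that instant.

2026-04-14 20:47 YFD

Query: 2026-04-15 03:32 UTC
Rule 4/5 (YFD, -06:45): 2026-04-14 22:24 UTC ≤ query < 2026-09-23 13:51 UTC
3·60 + 32 - 405 = -193 min
-193 = -1·1440 + 1247; 1247 = 20·60 + 47 → 20:47, 2026-04-15 - 1 day = 2026-04-14
→ 2026-04-14 20:47 YFD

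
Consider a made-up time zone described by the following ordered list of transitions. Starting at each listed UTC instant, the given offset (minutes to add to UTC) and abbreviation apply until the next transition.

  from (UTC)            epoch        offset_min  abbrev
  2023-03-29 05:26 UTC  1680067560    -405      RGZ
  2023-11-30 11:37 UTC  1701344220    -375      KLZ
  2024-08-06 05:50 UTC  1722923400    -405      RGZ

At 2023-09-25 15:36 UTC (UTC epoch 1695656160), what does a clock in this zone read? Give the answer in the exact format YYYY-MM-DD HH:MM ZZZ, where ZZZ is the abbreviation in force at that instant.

Query: 2023-09-25 15:36 UTC
Rule 1/3 (RGZ, -06:45): 2023-03-29 05:26 UTC ≤ query < 2023-11-30 11:37 UTC
15·60 + 36 - 405 = 531 min
531 = 0·1440 + 531; 531 = 8·60 + 51 → 08:51, same day
→ 2023-09-25 08:51 RGZ

2023-09-25 08:51 RGZ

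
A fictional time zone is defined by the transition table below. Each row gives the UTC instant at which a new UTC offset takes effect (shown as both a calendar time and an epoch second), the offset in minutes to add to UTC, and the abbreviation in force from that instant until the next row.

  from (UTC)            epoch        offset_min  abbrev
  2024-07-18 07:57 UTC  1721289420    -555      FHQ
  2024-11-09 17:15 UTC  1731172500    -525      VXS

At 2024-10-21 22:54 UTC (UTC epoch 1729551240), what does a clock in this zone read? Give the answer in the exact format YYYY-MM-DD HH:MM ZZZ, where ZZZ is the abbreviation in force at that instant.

2024-10-21 13:39 FHQ

Query: 2024-10-21 22:54 UTC
Rule 1/2 (FHQ, -09:15): 2024-07-18 07:57 UTC ≤ query < 2024-11-09 17:15 UTC
22·60 + 54 - 555 = 819 min
819 = 0·1440 + 819; 819 = 13·60 + 39 → 13:39, same day
→ 2024-10-21 13:39 FHQ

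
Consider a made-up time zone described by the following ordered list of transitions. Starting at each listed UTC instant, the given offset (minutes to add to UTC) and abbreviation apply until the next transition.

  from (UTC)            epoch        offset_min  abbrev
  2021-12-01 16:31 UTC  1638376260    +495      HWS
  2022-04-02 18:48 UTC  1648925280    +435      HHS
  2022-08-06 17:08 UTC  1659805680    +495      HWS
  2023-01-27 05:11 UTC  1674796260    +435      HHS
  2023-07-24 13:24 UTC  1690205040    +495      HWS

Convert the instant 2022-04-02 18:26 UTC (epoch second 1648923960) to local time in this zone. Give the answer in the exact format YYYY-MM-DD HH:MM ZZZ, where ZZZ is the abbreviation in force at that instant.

Query: 2022-04-02 18:26 UTC
Rule 1/5 (HWS, +08:15): 2021-12-01 16:31 UTC ≤ query < 2022-04-02 18:48 UTC
18·60 + 26 + 495 = 1601 min
1601 = 1·1440 + 161; 161 = 2·60 + 41 → 02:41, 2022-04-02 + 1 day = 2022-04-03
→ 2022-04-03 02:41 HWS

2022-04-03 02:41 HWS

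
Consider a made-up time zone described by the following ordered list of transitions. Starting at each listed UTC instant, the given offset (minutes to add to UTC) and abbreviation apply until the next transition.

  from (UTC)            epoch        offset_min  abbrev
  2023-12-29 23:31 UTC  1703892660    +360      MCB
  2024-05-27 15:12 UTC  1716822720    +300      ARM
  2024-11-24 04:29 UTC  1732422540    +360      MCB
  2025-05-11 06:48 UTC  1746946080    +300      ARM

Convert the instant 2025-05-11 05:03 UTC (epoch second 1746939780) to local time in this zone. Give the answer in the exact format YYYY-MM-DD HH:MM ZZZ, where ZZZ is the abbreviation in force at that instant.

2025-05-11 11:03 MCB

Query: 2025-05-11 05:03 UTC
Rule 3/4 (MCB, +06:00): 2024-11-24 04:29 UTC ≤ query < 2025-05-11 06:48 UTC
5·60 + 3 + 360 = 663 min
663 = 0·1440 + 663; 663 = 11·60 + 3 → 11:03, same day
→ 2025-05-11 11:03 MCB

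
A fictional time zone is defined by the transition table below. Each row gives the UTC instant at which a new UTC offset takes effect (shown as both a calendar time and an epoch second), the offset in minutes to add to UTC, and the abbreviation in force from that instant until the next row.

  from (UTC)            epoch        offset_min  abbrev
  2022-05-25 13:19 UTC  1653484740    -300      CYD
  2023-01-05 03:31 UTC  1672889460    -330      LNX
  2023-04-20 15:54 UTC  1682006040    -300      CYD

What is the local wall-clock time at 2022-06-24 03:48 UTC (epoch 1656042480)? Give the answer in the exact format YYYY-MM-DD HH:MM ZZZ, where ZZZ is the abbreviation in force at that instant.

2022-06-23 22:48 CYD

Query: 2022-06-24 03:48 UTC
Rule 1/3 (CYD, -05:00): 2022-05-25 13:19 UTC ≤ query < 2023-01-05 03:31 UTC
3·60 + 48 - 300 = -72 min
-72 = -1·1440 + 1368; 1368 = 22·60 + 48 → 22:48, 2022-06-24 - 1 day = 2022-06-23
→ 2022-06-23 22:48 CYD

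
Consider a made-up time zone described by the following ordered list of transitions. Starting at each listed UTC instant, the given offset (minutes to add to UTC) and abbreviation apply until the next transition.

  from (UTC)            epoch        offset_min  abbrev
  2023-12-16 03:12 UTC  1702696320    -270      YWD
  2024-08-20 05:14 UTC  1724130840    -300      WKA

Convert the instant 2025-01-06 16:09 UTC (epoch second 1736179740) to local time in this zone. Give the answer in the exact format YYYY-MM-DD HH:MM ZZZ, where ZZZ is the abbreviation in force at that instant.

2025-01-06 11:09 WKA

Query: 2025-01-06 16:09 UTC
Rule 2/2 (WKA, -05:00): 2024-08-20 05:14 UTC ≤ query < +∞
16·60 + 9 - 300 = 669 min
669 = 0·1440 + 669; 669 = 11·60 + 9 → 11:09, same day
→ 2025-01-06 11:09 WKA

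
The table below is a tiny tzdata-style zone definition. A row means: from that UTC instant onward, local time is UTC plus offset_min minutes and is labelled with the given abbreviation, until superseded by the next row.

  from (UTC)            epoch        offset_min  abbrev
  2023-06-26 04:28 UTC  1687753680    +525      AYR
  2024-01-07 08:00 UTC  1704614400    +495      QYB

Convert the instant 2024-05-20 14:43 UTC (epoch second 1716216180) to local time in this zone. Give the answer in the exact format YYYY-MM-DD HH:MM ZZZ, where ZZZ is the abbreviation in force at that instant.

Query: 2024-05-20 14:43 UTC
Rule 2/2 (QYB, +08:15): 2024-01-07 08:00 UTC ≤ query < +∞
14·60 + 43 + 495 = 1378 min
1378 = 0·1440 + 1378; 1378 = 22·60 + 58 → 22:58, same day
→ 2024-05-20 22:58 QYB

2024-05-20 22:58 QYB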